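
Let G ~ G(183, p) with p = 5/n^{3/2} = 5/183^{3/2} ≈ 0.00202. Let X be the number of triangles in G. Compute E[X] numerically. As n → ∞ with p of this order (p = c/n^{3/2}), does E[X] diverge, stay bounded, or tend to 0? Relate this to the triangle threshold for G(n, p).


Number of potential triangles: C(183, 3) = 1004731.
Each occurs with probability p³ ≈ (0.00202)³ ≈ 8.239106e-09.
By linearity: E[X] = C(183, 3)·p³ ≈ 1004731 · 8.239106e-09 ≈ 0.0083.
Since α = 3/2 > 1, p = c/n^{3/2} = o(1/n) is below the triangle threshold p ~ 1/n. Asymptotically E[X] ~ (c³/6)·n^{3(1−α)} = (5³/6)·n^{-1.5} → 0, so by Markov's inequality G has no triangles w.h.p.

E[X] ≈ 0.0083; in regime p = Θ(1/n^{3/2}) E[X] tends to 0 (below the triangle threshold p ~ 1/n).


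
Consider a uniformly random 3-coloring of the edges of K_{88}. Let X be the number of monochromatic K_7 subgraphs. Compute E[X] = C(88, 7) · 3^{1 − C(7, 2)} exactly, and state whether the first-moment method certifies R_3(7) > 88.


E[X] = C(88, 7) · 3^{1 − 21} = 6348337336 · 3^{−20} = 6348337336/3486784401.
As a reduced fraction: E[X] = 6348337336/3486784401 ≈ 1.82069.
Is E[X] < 1? NO.
Since E[X] ≥ 1, the first-moment bound is inconclusive at n = 88; it does NOT by itself certify R_3(7) > 88.

E[X] = 6348337336/3486784401 ≈ 1.82069; E[X] ≥ 1; first-moment method inconclusive here.


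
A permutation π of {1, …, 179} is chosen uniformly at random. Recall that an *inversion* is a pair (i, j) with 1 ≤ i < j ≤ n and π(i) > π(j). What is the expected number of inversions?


Write X = Σ X_I over the C(179, 2) = 15931 pairs i < j, with X_I the indicator of one inversion.
There are 15931 indicators.
For each fixed pair i < j, the values π(i) and π(j) are two distinct elements of {1, …, 179} in uniformly random order; by symmetry P[π(i) > π(j)] = 1/2.
By linearity: E[X] = 15931 · (1/2) = C(179, 2) · (1/2) = 15931/2 = 15931/2 ≈ 7965.50000.

E[X] = 15931/2 = 7965.50000.


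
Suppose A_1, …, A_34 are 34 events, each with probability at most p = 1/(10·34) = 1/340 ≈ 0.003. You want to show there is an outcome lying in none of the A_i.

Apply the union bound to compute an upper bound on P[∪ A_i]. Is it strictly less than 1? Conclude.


Union bound: P[∪_{i=1}^{34} A_i] ≤ Σ_i P[A_i] ≤ 34·p = 34·(1/340) = 1/10.
Numerically: 1/10 ≈ 0.100.
Is 1/10 < 1? YES.
Since P[∪ A_i] ≤ 1/10 < 1, the complement has P[∩ A_i^c] ≥ 1 − 1/10 = 9/10 > 0, so some outcome avoids every A_i.

34·p = 1/10 ≈ 0.100; existence CERTIFIED by the union bound.


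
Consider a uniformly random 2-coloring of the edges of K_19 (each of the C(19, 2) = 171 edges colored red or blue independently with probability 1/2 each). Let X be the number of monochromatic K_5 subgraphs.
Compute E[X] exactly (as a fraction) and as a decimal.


Let X = Σ_S X_S over the C(19, 5) = 11628 subsets S of size 5, where X_S = 1 if the K_5 on S is monochromatic.
For a fixed S, the K_5 on S has C(5, 2) = 10 edges. P[all 10 edges red] = (1/2)^10, and likewise for blue, so P[monochromatic] = 2·(1/2)^10 = 2^{1 − 10} = 1/512.
Summing: E[X] = C(19, 5) · 2^{1 − 10} = 11628 · 1/512 = 2907/128.
Numerically: E[X] ≈ 22.710938.

E[X] = C(19,5)·2^(1−C(5,2)) = 2907/128 ≈ 22.710938.


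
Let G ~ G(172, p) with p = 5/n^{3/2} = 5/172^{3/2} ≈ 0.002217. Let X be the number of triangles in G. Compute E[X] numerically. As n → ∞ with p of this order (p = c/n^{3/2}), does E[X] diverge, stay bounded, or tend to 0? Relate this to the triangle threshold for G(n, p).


Number of potential triangles: C(172, 3) = 833340.
Each occurs with probability p³ ≈ (0.002217)³ ≈ 1.089010e-08.
By linearity: E[X] = C(172, 3)·p³ ≈ 833340 · 1.089010e-08 ≈ 0.0091.
Since α = 3/2 > 1, p = c/n^{3/2} = o(1/n) is below the triangle threshold p ~ 1/n. Asymptotically E[X] ~ (c³/6)·n^{3(1−α)} = (5³/6)·n^{-1.5} → 0, so by Markov's inequality G has no triangles w.h.p.

E[X] ≈ 0.0091; in regime p = Θ(1/n^{3/2}) E[X] tends to 0 (below the triangle threshold p ~ 1/n).


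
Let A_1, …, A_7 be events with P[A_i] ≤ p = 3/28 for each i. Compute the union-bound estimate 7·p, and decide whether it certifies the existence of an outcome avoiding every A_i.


Union bound: P[∪_{i=1}^{7} A_i] ≤ Σ_i P[A_i] ≤ 7·p = 7·(3/28) = 3/4.
Numerically: 3/4 ≈ 0.7500000.
Is 3/4 < 1? YES.
Since P[∪ A_i] ≤ 3/4 < 1, the complement has P[∩ A_i^c] ≥ 1 − 3/4 = 1/4 > 0, so some outcome avoids every A_i.

7·p = 3/4 ≈ 0.7500000; existence CERTIFIED by the union bound.


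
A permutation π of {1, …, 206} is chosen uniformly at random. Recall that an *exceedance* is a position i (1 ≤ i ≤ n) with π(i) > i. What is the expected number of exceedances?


Write X = Σ_{i=1}^{206} X_i, where X_i = 1_{π(i) > i}.
For each fixed i, π(i) is uniform over {1, …, 206} (marginal of a uniform permutation), so P[π(i) > i] = (n − i)/n. Summing: Σ_{i=1}^{206} (n − i)/n = (0 + 1 + … + 205)/206 = 206(206 − 1)/(2·206) = (206 − 1)/2.
Hence E[X] = Σ_{i=1}^{206} (206 − i)/206 = 205/2 ≈ 102.50000.

E[X] = 205/2 = 102.50000.


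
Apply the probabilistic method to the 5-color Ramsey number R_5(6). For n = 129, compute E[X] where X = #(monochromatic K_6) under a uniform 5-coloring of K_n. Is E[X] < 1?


E[X] = C(129, 6) · 5^{1 − 15} = 5688177600 · 5^{−14} = 5688177600/6103515625.
As a reduced fraction: E[X] = 227527104/244140625 ≈ 0.93195.
Is E[X] < 1? YES.
Since E[X] < 1, there exists a 5-coloring of K_{129} with no monochromatic K_6; hence R_5(6) > 129.

E[X] = 227527104/244140625 ≈ 0.93195; E[X] < 1, so R_5(6) > 129.


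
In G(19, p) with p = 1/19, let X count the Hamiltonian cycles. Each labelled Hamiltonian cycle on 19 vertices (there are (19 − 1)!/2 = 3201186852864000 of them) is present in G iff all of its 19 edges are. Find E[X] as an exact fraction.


K_19 has (19 − 1)!/2 = 3201186852864000 labelled Hamiltonian cycles.
For each such Hamiltonian cycle H, let X_H = 1 if all 19 edges of H are present in G. Then P[X_H = 1] = p^{19} = (1/19)^{19} = 1/1978419655660313589123979.
By linearity of expectation: E[X] = Σ_H E[X_H] = 3201186852864000 · p^{19} = 3201186852864000 · 1/1978419655660313589123979 = 3201186852864000/1978419655660313589123979.
Numerically: E[X] ≈ 1.618e-09.

E[X] = 3201186852864000 · (1/19)^{19} = 3201186852864000/1978419655660313589123979 ≈ 1.618e-09.


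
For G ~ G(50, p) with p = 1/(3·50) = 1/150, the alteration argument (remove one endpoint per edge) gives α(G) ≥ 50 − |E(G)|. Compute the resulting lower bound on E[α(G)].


E[|E(G)|] = C(50, 2)·p = 1225 · (1/150) = 49/6.
E[α(G)] ≥ n − E[|E(G)|] = 50 − 49/6 = 251/6.
Numerically: ≈ 41.83333.
(This is only a lower bound; the true E[α(G)] may be larger.)

E[α(G)] ≥ 251/6 ≈ 41.83333.


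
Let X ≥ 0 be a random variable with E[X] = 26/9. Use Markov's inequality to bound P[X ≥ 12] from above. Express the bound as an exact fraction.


μ = E[X] = 26/9, a = 12.
Markov: P[X ≥ 12] ≤ μ/a = (26/9)/12 = 13/54.
Numerically: ≈ 0.240741.
(Since a = 12 > μ = 2.888889, the bound 13/54 is < 1 and informative.)

P[X ≥ 12] ≤ 13/54 ≈ 0.240741.


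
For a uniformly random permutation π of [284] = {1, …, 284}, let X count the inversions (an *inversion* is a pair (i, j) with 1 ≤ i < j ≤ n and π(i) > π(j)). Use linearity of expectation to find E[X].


Write X = Σ X_I over the C(284, 2) = 40186 pairs i < j, with X_I the indicator of one inversion.
There are 40186 indicators.
For each fixed pair i < j, the values π(i) and π(j) are two distinct elements of {1, …, 284} in uniformly random order; by symmetry P[π(i) > π(j)] = 1/2.
By linearity: E[X] = 40186 · (1/2) = C(284, 2) · (1/2) = 40186/2 = 20093 ≈ 20093.000000.

E[X] = 20093 = 20093.000000.


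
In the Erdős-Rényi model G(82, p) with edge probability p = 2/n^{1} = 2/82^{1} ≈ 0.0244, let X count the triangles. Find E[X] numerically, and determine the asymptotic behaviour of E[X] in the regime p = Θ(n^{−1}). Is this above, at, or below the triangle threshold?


Number of potential triangles: C(82, 3) = 88560.
Each occurs with probability p³ ≈ (0.0244)³ ≈ 1.45094e-05.
By linearity: E[X] = C(82, 3)·p³ ≈ 88560 · 1.45094e-05 ≈ 1.285.
Here α = 1, so p = 2/n is exactly at the triangle threshold p ~ 1/n. Asymptotically E[X] → c³/6 = 2³/6 = 4/3 ≈ 1.333, a bounded constant. In this regime the triangle count is asymptotically Poisson(c³/6).

E[X] ≈ 1.285; in regime p = Θ(1/n^{1}) E[X] stays bounded (at the triangle threshold p ~ 1/n).


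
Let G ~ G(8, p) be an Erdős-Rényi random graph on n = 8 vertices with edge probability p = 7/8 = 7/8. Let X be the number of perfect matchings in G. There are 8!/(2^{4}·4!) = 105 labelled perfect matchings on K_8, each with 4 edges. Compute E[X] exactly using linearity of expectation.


K_8 has 8!/(2^{4}·4!) = 105 labelled perfect matchings.
For each such perfect matching H, let X_H = 1 if all 4 edges of H are present in G. Then P[X_H = 1] = p^{4} = (7/8)^{4} = 2401/4096.
Summing the indicators: E[X] = Σ_H E[X_H] = 105 · p^{4} = 105 · 2401/4096 = 252105/4096.
Numerically: E[X] ≈ 61.549.

E[X] = 105 · (7/8)^{4} = 252105/4096 ≈ 61.549.


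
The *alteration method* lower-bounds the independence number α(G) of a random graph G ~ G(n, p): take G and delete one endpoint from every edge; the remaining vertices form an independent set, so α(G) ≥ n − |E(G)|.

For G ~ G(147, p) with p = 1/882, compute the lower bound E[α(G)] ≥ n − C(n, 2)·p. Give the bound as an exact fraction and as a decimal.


E[|E(G)|] = C(147, 2)·p = 10731 · (1/882) = 73/6.
E[α(G)] ≥ n − E[|E(G)|] = 147 − 73/6 = 809/6.
Numerically: ≈ 134.833.
(This is only a lower bound; the true E[α(G)] may be larger.)

E[α(G)] ≥ 809/6 ≈ 134.833.


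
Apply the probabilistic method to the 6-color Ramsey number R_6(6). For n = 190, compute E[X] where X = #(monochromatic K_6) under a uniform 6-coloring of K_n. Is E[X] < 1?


E[X] = C(190, 6) · 6^{1 − 15} = 60334683255 · 6^{−14} = 60334683255/78364164096.
As a reduced fraction: E[X] = 6703853695/8707129344 ≈ 0.7699.
Is E[X] < 1? YES.
Since E[X] < 1, there exists a 6-coloring of K_{190} with no monochromatic K_6; hence R_6(6) > 190.

E[X] = 6703853695/8707129344 ≈ 0.7699; E[X] < 1, so R_6(6) > 190.


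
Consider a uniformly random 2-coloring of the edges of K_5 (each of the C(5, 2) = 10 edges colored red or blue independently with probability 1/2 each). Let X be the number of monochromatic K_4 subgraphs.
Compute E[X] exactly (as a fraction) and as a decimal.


Let X = Σ_S X_S over the C(5, 4) = 5 subsets S of size 4, where X_S = 1 if the K_4 on S is monochromatic.
For a fixed S, the K_4 on S has C(4, 2) = 6 edges. P[all 6 edges red] = (1/2)^6, and likewise for blue, so P[monochromatic] = 2·(1/2)^6 = 2^{1 − 6} = 1/32.
By linearity of expectation: E[X] = C(5, 4) · 2^{1 − 6} = 5 · 1/32 = 5/32.
Numerically: E[X] ≈ 0.15625.

E[X] = C(5,4)·2^(1−C(4,2)) = 5/32 ≈ 0.15625.


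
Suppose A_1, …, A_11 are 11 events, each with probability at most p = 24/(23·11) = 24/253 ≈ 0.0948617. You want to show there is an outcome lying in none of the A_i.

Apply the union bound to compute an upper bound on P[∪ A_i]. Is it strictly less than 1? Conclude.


Union bound: P[∪_{i=1}^{11} A_i] ≤ Σ_i P[A_i] ≤ 11·p = 11·(24/253) = 24/23.
Numerically: 24/23 ≈ 1.0434783.
Is 24/23 < 1? NO.
Since the bound 24/23 is ≥ 1, the union bound is uninformative here; it does NOT by itself certify existence.

11·p = 24/23 ≈ 1.0434783; existence NOT certified by the union bound.


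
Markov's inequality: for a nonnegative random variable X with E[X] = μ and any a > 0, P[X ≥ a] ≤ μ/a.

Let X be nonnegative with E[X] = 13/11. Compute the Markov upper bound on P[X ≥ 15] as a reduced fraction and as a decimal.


μ = E[X] = 13/11, a = 15.
Markov: P[X ≥ 15] ≤ μ/a = (13/11)/15 = 13/165.
Numerically: ≈ 0.0788.
(Since a = 15 > μ = 1.1818, the bound 13/165 is < 1 and informative.)

P[X ≥ 15] ≤ 13/165 ≈ 0.0788.


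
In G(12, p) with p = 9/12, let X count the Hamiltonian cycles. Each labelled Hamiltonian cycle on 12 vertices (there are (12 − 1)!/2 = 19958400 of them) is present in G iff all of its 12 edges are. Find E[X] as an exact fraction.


K_12 has (12 − 1)!/2 = 19958400 labelled Hamiltonian cycles.
For each such Hamiltonian cycle H, let X_H = 1 if all 12 edges of H are present in G. Then P[X_H = 1] = p^{12} = (3/4)^{12} = 531441/16777216.
By linearity: E[X] = Σ_H E[X_H] = 19958400 · p^{12} = 19958400 · 531441/16777216 = 82864937925/131072.
Numerically: E[X] ≈ 6.322e+05.

E[X] = 19958400 · (3/4)^{12} = 82864937925/131072 ≈ 6.322e+05.


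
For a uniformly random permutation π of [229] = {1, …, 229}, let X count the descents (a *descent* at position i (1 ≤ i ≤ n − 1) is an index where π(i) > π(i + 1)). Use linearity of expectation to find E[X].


Write X = Σ X_I over i = 1, …, 228, with X_I the indicator of one descent.
There are 228 indicators.
For each fixed i, the pair (π(i), π(i+1)) is a uniformly random ordered pair of distinct values from {1, …, 229}; by symmetry P[π(i) > π(i+1)] = 1/2.
By linearity: E[X] = 228 · (1/2) = (229 − 1) · (1/2) = 114 ≈ 114.000000.

E[X] = 114 = 114.000000.


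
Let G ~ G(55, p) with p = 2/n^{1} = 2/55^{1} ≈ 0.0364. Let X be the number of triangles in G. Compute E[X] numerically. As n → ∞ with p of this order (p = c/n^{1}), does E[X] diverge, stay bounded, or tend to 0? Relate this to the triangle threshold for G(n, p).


Number of potential triangles: C(55, 3) = 26235.
Each occurs with probability p³ ≈ (0.0364)³ ≈ 4.80841e-05.
By linearity: E[X] = C(55, 3)·p³ ≈ 26235 · 4.80841e-05 ≈ 1.261.
Here α = 1, so p = 2/n is exactly at the triangle threshold p ~ 1/n. Asymptotically E[X] → c³/6 = 2³/6 = 4/3 ≈ 1.333, a bounded constant. In this regime the triangle count is asymptotically Poisson(c³/6).

E[X] ≈ 1.261; in regime p = Θ(1/n^{1}) E[X] stays bounded (at the triangle threshold p ~ 1/n).


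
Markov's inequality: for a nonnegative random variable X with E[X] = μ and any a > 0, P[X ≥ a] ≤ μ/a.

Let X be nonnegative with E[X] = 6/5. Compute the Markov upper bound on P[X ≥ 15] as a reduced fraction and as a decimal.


μ = E[X] = 6/5, a = 15.
Markov: P[X ≥ 15] ≤ μ/a = (6/5)/15 = 2/25.
Numerically: ≈ 0.080000.
(Since a = 15 > μ = 1.200000, the bound 2/25 is < 1 and informative.)

P[X ≥ 15] ≤ 2/25 ≈ 0.080000.


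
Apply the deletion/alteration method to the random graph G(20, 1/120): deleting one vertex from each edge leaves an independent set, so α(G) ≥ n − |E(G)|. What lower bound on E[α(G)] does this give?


E[|E(G)|] = C(20, 2)·p = 190 · (1/120) = 19/12.
E[α(G)] ≥ n − E[|E(G)|] = 20 − 19/12 = 221/12.
Numerically: ≈ 18.416667.
(This is only a lower bound; the true E[α(G)] may be larger.)

E[α(G)] ≥ 221/12 ≈ 18.416667.


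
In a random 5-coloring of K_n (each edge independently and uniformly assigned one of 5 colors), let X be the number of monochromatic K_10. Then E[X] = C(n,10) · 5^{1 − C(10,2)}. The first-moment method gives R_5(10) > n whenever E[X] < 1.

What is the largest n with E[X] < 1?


We need C(n, 10) · 5^{1 − 45} < 1, i.e. C(n, 10) < 5^{45 − 1} = 5684341886080801486968994140625.
Check values of n near the boundary:
  n = 5388: C(5388, 10) = 5634865093375880654852250419586; 5634865093375880654852250419586 < 5684341886080801486968994140625? YES
  n = 5389: C(5389, 10) = 5645340767466558997768874792926; 5645340767466558997768874792926 < 5684341886080801486968994140625? YES
  n = 5390: C(5390, 10) = 5655833965919099070255434039753; 5655833965919099070255434039753 < 5684341886080801486968994140625? YES
  n = 5391: C(5391, 10) = 5666344714787188828795213697883; 5666344714787188828795213697883 < 5684341886080801486968994140625? YES
  n = 5392: C(5392, 10) = 5676873040158402483252283957448; 5676873040158402483252283957448 < 5684341886080801486968994140625? YES
  n = 5393: C(5393, 10) = 5687418968154238267170642278008; 5687418968154238267170642278008 < 5684341886080801486968994140625? NO
  n = 5394: C(5394, 10) = 5697982524930156243149785372878; 5697982524930156243149785372878 < 5684341886080801486968994140625? NO
  n = 5395: C(5395, 10) = 5708563736675616143322765475706; 5708563736675616143322765475706 < 5684341886080801486968994140625? NO
The largest n with C(n, 10) < 5684341886080801486968994140625 is n = 5392 (where E[X] = 5676873040158402483252283957448/5684341886080801486968994140625 ≈ 0.9987). Hence R_5(10) > 5392, i.e. R_5(10) ≥ 5393.

Largest n = 5392; hence R_5(10) > 5392.


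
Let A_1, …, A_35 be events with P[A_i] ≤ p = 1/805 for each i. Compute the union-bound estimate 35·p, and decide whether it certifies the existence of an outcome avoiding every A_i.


Union bound: P[∪_{i=1}^{35} A_i] ≤ Σ_i P[A_i] ≤ 35·p = 35·(1/805) = 1/23.
Numerically: 1/23 ≈ 0.04348.
Is 1/23 < 1? YES.
Since P[∪ A_i] ≤ 1/23 < 1, the complement has P[∩ A_i^c] ≥ 1 − 1/23 = 22/23 > 0, so some outcome avoids every A_i.

35·p = 1/23 ≈ 0.04348; existence CERTIFIED by the union bound.


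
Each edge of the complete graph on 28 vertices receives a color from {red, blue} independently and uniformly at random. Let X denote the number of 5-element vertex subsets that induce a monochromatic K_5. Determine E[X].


Let X = Σ_S X_S over the C(28, 5) = 98280 subsets S of size 5, where X_S = 1 if the K_5 on S is monochromatic.
For a fixed S, the K_5 on S has C(5, 2) = 10 edges. P[all 10 edges red] = (1/2)^10, and likewise for blue, so P[monochromatic] = 2·(1/2)^10 = 2^{1 − 10} = 1/512.
By linearity of expectation: E[X] = C(28, 5) · 2^{1 − 10} = 98280 · 1/512 = 12285/64.
Numerically: E[X] ≈ 191.953125.

E[X] = C(28,5)·2^(1−C(5,2)) = 12285/64 ≈ 191.953125.


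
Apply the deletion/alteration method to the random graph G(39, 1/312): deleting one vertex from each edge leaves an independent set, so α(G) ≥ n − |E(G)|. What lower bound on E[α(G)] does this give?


E[|E(G)|] = C(39, 2)·p = 741 · (1/312) = 19/8.
E[α(G)] ≥ n − E[|E(G)|] = 39 − 19/8 = 293/8.
Numerically: ≈ 36.62500.
(This is only a lower bound; the true E[α(G)] may be larger.)

E[α(G)] ≥ 293/8 ≈ 36.62500.


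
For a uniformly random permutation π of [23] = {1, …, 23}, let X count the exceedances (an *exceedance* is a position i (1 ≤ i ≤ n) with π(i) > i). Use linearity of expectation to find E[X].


Write X = Σ_{i=1}^{23} X_i, where X_i = 1_{π(i) > i}.
For each fixed i, π(i) is uniform over {1, …, 23} (marginal of a uniform permutation), so P[π(i) > i] = (n − i)/n. Summing: Σ_{i=1}^{23} (n − i)/n = (0 + 1 + … + 22)/23 = 23(23 − 1)/(2·23) = (23 − 1)/2.
Hence E[X] = Σ_{i=1}^{23} (23 − i)/23 = 11 ≈ 11.000000.

E[X] = 11 = 11.000000.


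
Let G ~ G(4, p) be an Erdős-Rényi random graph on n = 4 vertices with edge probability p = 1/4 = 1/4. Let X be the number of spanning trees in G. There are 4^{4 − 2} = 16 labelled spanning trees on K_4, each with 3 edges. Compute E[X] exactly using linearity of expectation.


K_4 has 4^{4 − 2} = 16 labelled spanning trees.
For each such spanning tree H, let X_H = 1 if all 3 edges of H are present in G. Then P[X_H = 1] = p^{3} = (1/4)^{3} = 1/64.
By linearity: E[X] = Σ_H E[X_H] = 16 · p^{3} = 16 · 1/64 = 1/4.
Numerically: E[X] ≈ 0.25.

E[X] = 16 · (1/4)^{3} = 1/4 ≈ 0.25.


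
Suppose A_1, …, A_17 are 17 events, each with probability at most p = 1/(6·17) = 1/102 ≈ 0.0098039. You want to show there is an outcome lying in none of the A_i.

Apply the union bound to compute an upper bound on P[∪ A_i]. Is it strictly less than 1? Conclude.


Union bound: P[∪_{i=1}^{17} A_i] ≤ Σ_i P[A_i] ≤ 17·p = 17·(1/102) = 1/6.
Numerically: 1/6 ≈ 0.1666667.
Is 1/6 < 1? YES.
Since P[∪ A_i] ≤ 1/6 < 1, the complement has P[∩ A_i^c] ≥ 1 − 1/6 = 5/6 > 0, so some outcome avoids every A_i.

17·p = 1/6 ≈ 0.1666667; existence CERTIFIED by the union bound.


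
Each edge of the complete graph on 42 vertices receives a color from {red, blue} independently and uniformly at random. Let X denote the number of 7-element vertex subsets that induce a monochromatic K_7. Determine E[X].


Let X = Σ_S X_S over the C(42, 7) = 26978328 subsets S of size 7, where X_S = 1 if the K_7 on S is monochromatic.
For a fixed S, the K_7 on S has C(7, 2) = 21 edges. P[all 21 edges red] = (1/2)^21, and likewise for blue, so P[monochromatic] = 2·(1/2)^21 = 2^{1 − 21} = 1/1048576.
By linearity: E[X] = C(42, 7) · 2^{1 − 21} = 26978328 · 1/1048576 = 3372291/131072.
Numerically: E[X] ≈ 25.7285.

E[X] = C(42,7)·2^(1−C(7,2)) = 3372291/131072 ≈ 25.7285.


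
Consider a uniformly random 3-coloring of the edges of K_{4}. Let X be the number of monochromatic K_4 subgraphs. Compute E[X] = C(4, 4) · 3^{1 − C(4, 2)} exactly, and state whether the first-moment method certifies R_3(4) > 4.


E[X] = C(4, 4) · 3^{1 − 6} = 1 · 3^{−5} = 1/243.
As a reduced fraction: E[X] = 1/243 ≈ 0.0041.
Is E[X] < 1? YES.
Since E[X] < 1, there exists a 3-coloring of K_{4} with no monochromatic K_4; hence R_3(4) > 4.

E[X] = 1/243 ≈ 0.0041; E[X] < 1, so R_3(4) > 4.


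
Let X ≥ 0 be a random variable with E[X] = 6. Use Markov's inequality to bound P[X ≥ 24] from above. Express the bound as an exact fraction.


μ = E[X] = 6, a = 24.
Markov: P[X ≥ 24] ≤ μ/a = (6)/24 = 1/4.
Numerically: ≈ 0.25000.
(Since a = 24 > μ = 6.00000, the bound 1/4 is < 1 and informative.)

P[X ≥ 24] ≤ 1/4 ≈ 0.25000.


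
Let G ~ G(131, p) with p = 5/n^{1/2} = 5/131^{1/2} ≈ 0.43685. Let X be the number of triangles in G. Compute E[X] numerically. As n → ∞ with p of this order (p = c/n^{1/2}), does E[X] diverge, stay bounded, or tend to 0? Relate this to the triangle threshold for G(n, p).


Number of potential triangles: C(131, 3) = 366145.
Each occurs with probability p³ ≈ (0.43685)³ ≈ 8.3368708e-02.
By linearity: E[X] = C(131, 3)·p³ ≈ 366145 · 8.3368708e-02 ≈ 30525.03548.
Since α = 1/2 < 1, p = c/n^{1/2} ≫ 1/n is above the triangle threshold p ~ 1/n. Asymptotically E[X] ~ (c³/6)·n^{3(1−α)} = (5³/6)·n^{1.5} → ∞; triangles are abundant w.h.p.

E[X] ≈ 30525.03548; in regime p = Θ(1/n^{1/2}) E[X] diverges (above the triangle threshold p ~ 1/n).


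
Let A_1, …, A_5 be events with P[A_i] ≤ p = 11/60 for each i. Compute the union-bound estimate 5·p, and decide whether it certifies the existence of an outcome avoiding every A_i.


Union bound: P[∪_{i=1}^{5} A_i] ≤ Σ_i P[A_i] ≤ 5·p = 5·(11/60) = 11/12.
Numerically: 11/12 ≈ 0.91667.
Is 11/12 < 1? YES.
Since P[∪ A_i] ≤ 11/12 < 1, the complement has P[∩ A_i^c] ≥ 1 − 11/12 = 1/12 > 0, so some outcome avoids every A_i.

5·p = 11/12 ≈ 0.91667; existence CERTIFIED by the union bound.


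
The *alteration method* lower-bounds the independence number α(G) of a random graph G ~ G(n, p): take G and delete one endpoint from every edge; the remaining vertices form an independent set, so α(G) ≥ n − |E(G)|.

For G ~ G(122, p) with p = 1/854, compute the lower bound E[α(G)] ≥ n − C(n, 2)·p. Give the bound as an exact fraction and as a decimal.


E[|E(G)|] = C(122, 2)·p = 7381 · (1/854) = 121/14.
E[α(G)] ≥ n − E[|E(G)|] = 122 − 121/14 = 1587/14.
Numerically: ≈ 113.357.
(This is only a lower bound; the true E[α(G)] may be larger.)

E[α(G)] ≥ 1587/14 ≈ 113.357.


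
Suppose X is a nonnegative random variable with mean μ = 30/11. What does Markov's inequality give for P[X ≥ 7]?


μ = E[X] = 30/11, a = 7.
Markov: P[X ≥ 7] ≤ μ/a = (30/11)/7 = 30/77.
Numerically: ≈ 0.389610.
(Since a = 7 > μ = 2.727273, the bound 30/77 is < 1 and informative.)

P[X ≥ 7] ≤ 30/77 ≈ 0.389610.


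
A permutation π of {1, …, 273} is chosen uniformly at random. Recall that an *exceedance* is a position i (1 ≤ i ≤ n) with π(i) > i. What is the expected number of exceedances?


Write X = Σ_{i=1}^{273} X_i, where X_i = 1_{π(i) > i}.
For each fixed i, π(i) is uniform over {1, …, 273} (marginal of a uniform permutation), so P[π(i) > i] = (n − i)/n. Summing: Σ_{i=1}^{273} (n − i)/n = (0 + 1 + … + 272)/273 = 273(273 − 1)/(2·273) = (273 − 1)/2.
Hence E[X] = Σ_{i=1}^{273} (273 − i)/273 = 136 ≈ 136.000.

E[X] = 136 = 136.000.


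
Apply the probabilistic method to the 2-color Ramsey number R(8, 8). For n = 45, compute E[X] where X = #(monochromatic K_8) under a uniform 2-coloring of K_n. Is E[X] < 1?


E[X] = C(45, 8) · 2^{1 − 28} = 215553195 · 2^{−27} = 215553195/134217728.
As a reduced fraction: E[X] = 215553195/134217728 ≈ 1.605996.
Is E[X] < 1? NO.
Since E[X] ≥ 1, the first-moment bound is inconclusive at n = 45; it does NOT by itself certify R(8, 8) > 45.

E[X] = 215553195/134217728 ≈ 1.605996; E[X] ≥ 1; first-moment method inconclusive here.


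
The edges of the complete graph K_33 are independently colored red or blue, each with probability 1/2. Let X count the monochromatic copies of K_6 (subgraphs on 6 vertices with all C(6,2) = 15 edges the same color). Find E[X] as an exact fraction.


Let X = Σ_S X_S over the C(33, 6) = 1107568 subsets S of size 6, where X_S = 1 if the K_6 on S is monochromatic.
For a fixed S, the K_6 on S has C(6, 2) = 15 edges. P[all 15 edges red] = (1/2)^15, and likewise for blue, so P[monochromatic] = 2·(1/2)^15 = 2^{1 − 15} = 1/16384.
By linearity: E[X] = C(33, 6) · 2^{1 − 15} = 1107568 · 1/16384 = 69223/1024.
Numerically: E[X] ≈ 67.6006.

E[X] = C(33,6)·2^(1−C(6,2)) = 69223/1024 ≈ 67.6006.


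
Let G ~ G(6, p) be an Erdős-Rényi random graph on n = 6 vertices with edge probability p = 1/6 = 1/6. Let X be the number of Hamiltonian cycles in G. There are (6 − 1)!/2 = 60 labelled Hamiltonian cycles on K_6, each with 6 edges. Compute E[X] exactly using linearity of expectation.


K_6 has (6 − 1)!/2 = 60 labelled Hamiltonian cycles.
For each such Hamiltonian cycle H, let X_H = 1 if all 6 edges of H are present in G. Then P[X_H = 1] = p^{6} = (1/6)^{6} = 1/46656.
Summing the indicators: E[X] = Σ_H E[X_H] = 60 · p^{6} = 60 · 1/46656 = 5/3888.
Numerically: E[X] ≈ 0.00129.

E[X] = 60 · (1/6)^{6} = 5/3888 ≈ 0.00129.


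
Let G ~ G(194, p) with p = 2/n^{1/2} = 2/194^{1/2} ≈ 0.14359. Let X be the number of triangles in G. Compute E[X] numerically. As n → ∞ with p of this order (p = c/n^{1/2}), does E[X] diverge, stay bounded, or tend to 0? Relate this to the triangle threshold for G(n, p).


Number of potential triangles: C(194, 3) = 1198144.
Each occurs with probability p³ ≈ (0.14359)³ ≈ 2.9606522e-03.
By linearity: E[X] = C(194, 3)·p³ ≈ 1198144 · 2.9606522e-03 ≈ 3547.28767.
Since α = 1/2 < 1, p = c/n^{1/2} ≫ 1/n is above the triangle threshold p ~ 1/n. Asymptotically E[X] ~ (c³/6)·n^{3(1−α)} = (2³/6)·n^{1.5} → ∞; triangles are abundant w.h.p.

E[X] ≈ 3547.28767; in regime p = Θ(1/n^{1/2}) E[X] diverges (above the triangle threshold p ~ 1/n).


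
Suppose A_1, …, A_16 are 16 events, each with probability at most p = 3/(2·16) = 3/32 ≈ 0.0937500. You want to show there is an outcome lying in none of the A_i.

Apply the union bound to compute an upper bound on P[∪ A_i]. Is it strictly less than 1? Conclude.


Union bound: P[∪_{i=1}^{16} A_i] ≤ Σ_i P[A_i] ≤ 16·p = 16·(3/32) = 3/2.
Numerically: 3/2 ≈ 1.5000000.
Is 3/2 < 1? NO.
Since the bound 3/2 is ≥ 1, the union bound is uninformative here; it does NOT by itself certify existence.

16·p = 3/2 ≈ 1.5000000; existence NOT certified by the union bound.


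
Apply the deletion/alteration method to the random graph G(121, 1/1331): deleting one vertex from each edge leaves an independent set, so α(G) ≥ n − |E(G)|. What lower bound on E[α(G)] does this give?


E[|E(G)|] = C(121, 2)·p = 7260 · (1/1331) = 60/11.
E[α(G)] ≥ n − E[|E(G)|] = 121 − 60/11 = 1271/11.
Numerically: ≈ 115.545455.
(This is only a lower bound; the true E[α(G)] may be larger.)

E[α(G)] ≥ 1271/11 ≈ 115.545455.


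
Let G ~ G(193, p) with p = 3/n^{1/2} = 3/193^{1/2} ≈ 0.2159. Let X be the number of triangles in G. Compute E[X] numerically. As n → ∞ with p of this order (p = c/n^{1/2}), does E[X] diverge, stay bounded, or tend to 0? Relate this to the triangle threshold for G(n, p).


Number of potential triangles: C(193, 3) = 1179616.
Each occurs with probability p³ ≈ (0.2159)³ ≈ 1.006996e-02.
By linearity: E[X] = C(193, 3)·p³ ≈ 1179616 · 1.006996e-02 ≈ 11878.6874.
Since α = 1/2 < 1, p = c/n^{1/2} ≫ 1/n is above the triangle threshold p ~ 1/n. Asymptotically E[X] ~ (c³/6)·n^{3(1−α)} = (3³/6)·n^{1.5} → ∞; triangles are abundant w.h.p.

E[X] ≈ 11878.6874; in regime p = Θ(1/n^{1/2}) E[X] diverges (above the triangle threshold p ~ 1/n).


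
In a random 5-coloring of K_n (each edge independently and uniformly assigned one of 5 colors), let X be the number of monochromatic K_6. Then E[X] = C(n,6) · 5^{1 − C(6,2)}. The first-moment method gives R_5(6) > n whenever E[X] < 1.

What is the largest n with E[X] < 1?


We need C(n, 6) · 5^{1 − 15} < 1, i.e. C(n, 6) < 5^{15 − 1} = 6103515625.
Check values of n near the boundary:
  n = 127: C(127, 6) = 5169379425; 5169379425 < 6103515625? YES
  n = 128: C(128, 6) = 5423611200; 5423611200 < 6103515625? YES
  n = 129: C(129, 6) = 5688177600; 5688177600 < 6103515625? YES
  n = 130: C(130, 6) = 5963412000; 5963412000 < 6103515625? YES
  n = 131: C(131, 6) = 6249655776; 6249655776 < 6103515625? NO
The largest n with C(n, 6) < 6103515625 is n = 130 (where E[X] = 47707296/48828125 ≈ 0.97705). Hence R_5(6) > 130, i.e. R_5(6) ≥ 131.

Largest n = 130; hence R_5(6) > 130.


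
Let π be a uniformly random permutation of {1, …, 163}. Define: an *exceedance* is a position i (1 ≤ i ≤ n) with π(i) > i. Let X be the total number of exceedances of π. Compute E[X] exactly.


Write X = Σ_{i=1}^{163} X_i, where X_i = 1_{π(i) > i}.
For each fixed i, π(i) is uniform over {1, …, 163} (marginal of a uniform permutation), so P[π(i) > i] = (n − i)/n. Summing: Σ_{i=1}^{163} (n − i)/n = (0 + 1 + … + 162)/163 = 163(163 − 1)/(2·163) = (163 − 1)/2.
Hence E[X] = Σ_{i=1}^{163} (163 − i)/163 = 81 ≈ 81.000000.

E[X] = 81 = 81.000000.


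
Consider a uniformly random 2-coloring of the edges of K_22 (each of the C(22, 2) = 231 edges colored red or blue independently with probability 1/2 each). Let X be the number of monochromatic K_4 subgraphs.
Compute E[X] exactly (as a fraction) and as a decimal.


Let X = Σ_S X_S over the C(22, 4) = 7315 subsets S of size 4, where X_S = 1 if the K_4 on S is monochromatic.
For a fixed S, the K_4 on S has C(4, 2) = 6 edges. P[all 6 edges red] = (1/2)^6, and likewise for blue, so P[monochromatic] = 2·(1/2)^6 = 2^{1 − 6} = 1/32.
By linearity: E[X] = C(22, 4) · 2^{1 − 6} = 7315 · 1/32 = 7315/32.
Numerically: E[X] ≈ 228.593750.

E[X] = C(22,4)·2^(1−C(4,2)) = 7315/32 ≈ 228.593750.


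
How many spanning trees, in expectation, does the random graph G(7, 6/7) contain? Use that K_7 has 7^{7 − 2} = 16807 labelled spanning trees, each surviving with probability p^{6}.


K_7 has 7^{7 − 2} = 16807 labelled spanning trees.
For each such spanning tree H, let X_H = 1 if all 6 edges of H are present in G. Then P[X_H = 1] = p^{6} = (6/7)^{6} = 46656/117649.
Summing the indicators: E[X] = Σ_H E[X_H] = 16807 · p^{6} = 16807 · 46656/117649 = 46656/7.
Numerically: E[X] ≈ 6665.14.

E[X] = 16807 · (6/7)^{6} = 46656/7 ≈ 6665.14.


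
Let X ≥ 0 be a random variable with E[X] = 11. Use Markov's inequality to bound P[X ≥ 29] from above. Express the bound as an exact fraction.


μ = E[X] = 11, a = 29.
Markov: P[X ≥ 29] ≤ μ/a = (11)/29 = 11/29.
Numerically: ≈ 0.379310.
(Since a = 29 > μ = 11.000000, the bound 11/29 is < 1 and informative.)

P[X ≥ 29] ≤ 11/29 ≈ 0.379310.


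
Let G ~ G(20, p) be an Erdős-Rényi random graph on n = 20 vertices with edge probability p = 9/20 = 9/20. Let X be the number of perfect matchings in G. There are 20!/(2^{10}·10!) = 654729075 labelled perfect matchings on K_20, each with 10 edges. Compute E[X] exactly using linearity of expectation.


K_20 has 20!/(2^{10}·10!) = 654729075 labelled perfect matchings.
For each such perfect matching H, let X_H = 1 if all 10 edges of H are present in G. Then P[X_H = 1] = p^{10} = (9/20)^{10} = 3486784401/10240000000000.
By linearity of expectation: E[X] = Σ_H E[X_H] = 654729075 · p^{10} = 654729075 · 3486784401/10240000000000 = 91315965023646363/409600000000.
Numerically: E[X] ≈ 2.2294e+05.

E[X] = 654729075 · (9/20)^{10} = 91315965023646363/409600000000 ≈ 2.2294e+05.


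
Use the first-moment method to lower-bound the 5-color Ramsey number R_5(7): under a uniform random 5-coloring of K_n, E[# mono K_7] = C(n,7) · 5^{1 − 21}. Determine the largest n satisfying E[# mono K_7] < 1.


We need C(n, 7) · 5^{1 − 21} < 1, i.e. C(n, 7) < 5^{21 − 1} = 95367431640625.
Check values of n near the boundary:
  n = 335: C(335, 7) = 88202498238195; 88202498238195 < 95367431640625? YES
  n = 336: C(336, 7) = 90079147136880; 90079147136880 < 95367431640625? YES
  n = 337: C(337, 7) = 91989916924632; 91989916924632 < 95367431640625? YES
  n = 338: C(338, 7) = 93935323022736; 93935323022736 < 95367431640625? YES
  n = 339: C(339, 7) = 95915887062372; 95915887062372 < 95367431640625? NO
  n = 340: C(340, 7) = 97932136940560; 97932136940560 < 95367431640625? NO
  n = 341: C(341, 7) = 99984606876440; 99984606876440 < 95367431640625? NO
The largest n with C(n, 7) < 95367431640625 is n = 338 (where E[X] = 93935323022736/95367431640625 ≈ 0.98498). Hence R_5(7) > 338, i.e. R_5(7) ≥ 339.

Largest n = 338; hence R_5(7) > 338.


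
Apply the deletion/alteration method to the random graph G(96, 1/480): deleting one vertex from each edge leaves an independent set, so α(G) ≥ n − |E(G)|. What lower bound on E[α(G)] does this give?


E[|E(G)|] = C(96, 2)·p = 4560 · (1/480) = 19/2.
E[α(G)] ≥ n − E[|E(G)|] = 96 − 19/2 = 173/2.
Numerically: ≈ 86.5000.
(This is only a lower bound; the true E[α(G)] may be larger.)

E[α(G)] ≥ 173/2 ≈ 86.5000.


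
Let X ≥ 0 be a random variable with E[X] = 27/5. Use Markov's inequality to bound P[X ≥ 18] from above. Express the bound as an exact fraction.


μ = E[X] = 27/5, a = 18.
Markov: P[X ≥ 18] ≤ μ/a = (27/5)/18 = 3/10.
Numerically: ≈ 0.300000.
(Since a = 18 > μ = 5.400000, the bound 3/10 is < 1 and informative.)

P[X ≥ 18] ≤ 3/10 ≈ 0.300000.


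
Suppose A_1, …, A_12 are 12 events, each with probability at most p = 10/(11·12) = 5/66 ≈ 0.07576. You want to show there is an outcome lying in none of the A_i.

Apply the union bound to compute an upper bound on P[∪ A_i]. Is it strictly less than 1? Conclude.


Union bound: P[∪_{i=1}^{12} A_i] ≤ Σ_i P[A_i] ≤ 12·p = 12·(5/66) = 10/11.
Numerically: 10/11 ≈ 0.90909.
Is 10/11 < 1? YES.
Since P[∪ A_i] ≤ 10/11 < 1, the complement has P[∩ A_i^c] ≥ 1 − 10/11 = 1/11 > 0, so some outcome avoids every A_i.

12·p = 10/11 ≈ 0.90909; existence CERTIFIED by the union bound.


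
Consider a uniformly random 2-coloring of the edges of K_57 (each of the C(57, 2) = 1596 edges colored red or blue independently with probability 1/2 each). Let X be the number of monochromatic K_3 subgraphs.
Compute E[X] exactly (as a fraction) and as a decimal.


Let X = Σ_S X_S over the C(57, 3) = 29260 subsets S of size 3, where X_S = 1 if the K_3 on S is monochromatic.
For a fixed S, the K_3 on S has C(3, 2) = 3 edges. P[all 3 edges red] = (1/2)^3, and likewise for blue, so P[monochromatic] = 2·(1/2)^3 = 2^{1 − 3} = 1/4.
Summing: E[X] = C(57, 3) · 2^{1 − 3} = 29260 · 1/4 = 7315.
Numerically: E[X] ≈ 7315.000.

E[X] = C(57,3)·2^(1−C(3,2)) = 7315 ≈ 7315.000.


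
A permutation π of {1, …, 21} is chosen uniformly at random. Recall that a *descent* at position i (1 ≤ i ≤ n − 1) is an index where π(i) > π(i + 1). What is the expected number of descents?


Write X = Σ X_I over i = 1, …, 20, with X_I the indicator of one descent.
There are 20 indicators.
For each fixed i, the pair (π(i), π(i+1)) is a uniformly random ordered pair of distinct values from {1, …, 21}; by symmetry P[π(i) > π(i+1)] = 1/2.
By linearity: E[X] = 20 · (1/2) = (21 − 1) · (1/2) = 10 ≈ 10.00000.

E[X] = 10 = 10.00000.


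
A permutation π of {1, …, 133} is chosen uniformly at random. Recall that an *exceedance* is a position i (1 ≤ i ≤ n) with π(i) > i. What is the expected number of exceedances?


Write X = Σ_{i=1}^{133} X_i, where X_i = 1_{π(i) > i}.
For each fixed i, π(i) is uniform over {1, …, 133} (marginal of a uniform permutation), so P[π(i) > i] = (n − i)/n. Summing: Σ_{i=1}^{133} (n − i)/n = (0 + 1 + … + 132)/133 = 133(133 − 1)/(2·133) = (133 − 1)/2.
Hence E[X] = Σ_{i=1}^{133} (133 − i)/133 = 66 ≈ 66.00000.

E[X] = 66 = 66.00000.


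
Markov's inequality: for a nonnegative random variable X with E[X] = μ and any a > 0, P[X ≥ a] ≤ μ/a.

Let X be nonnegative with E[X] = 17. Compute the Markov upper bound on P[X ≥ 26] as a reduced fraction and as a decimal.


μ = E[X] = 17, a = 26.
Markov: P[X ≥ 26] ≤ μ/a = (17)/26 = 17/26.
Numerically: ≈ 0.653846.
(Since a = 26 > μ = 17.000000, the bound 17/26 is < 1 and informative.)

P[X ≥ 26] ≤ 17/26 ≈ 0.653846.


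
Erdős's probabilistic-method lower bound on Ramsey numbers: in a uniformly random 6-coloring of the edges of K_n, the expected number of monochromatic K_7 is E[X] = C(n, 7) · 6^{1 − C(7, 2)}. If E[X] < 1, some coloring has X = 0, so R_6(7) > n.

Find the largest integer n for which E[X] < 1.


We need C(n, 7) · 6^{1 − 21} < 1, i.e. C(n, 7) < 6^{21 − 1} = 3656158440062976.
Check values of n near the boundary:
  n = 562: C(562, 7) = 3384017972944752; 3384017972944752 < 3656158440062976? YES
  n = 563: C(563, 7) = 3426622515769596; 3426622515769596 < 3656158440062976? YES
  n = 564: C(564, 7) = 3469685994423792; 3469685994423792 < 3656158440062976? YES
  n = 565: C(565, 7) = 3513212521235560; 3513212521235560 < 3656158440062976? YES
  n = 566: C(566, 7) = 3557206237959440; 3557206237959440 < 3656158440062976? YES
  n = 567: C(567, 7) = 3601671315933933; 3601671315933933 < 3656158440062976? YES
  n = 568: C(568, 7) = 3646611956239704; 3646611956239704 < 3656158440062976? YES
  n = 569: C(569, 7) = 3692032389858348; 3692032389858348 < 3656158440062976? NO
The largest n with C(n, 7) < 3656158440062976 is n = 568 (where E[X] = 16882462760369/16926659444736 ≈ 0.99739). Hence R_6(7) > 568, i.e. R_6(7) ≥ 569.

Largest n = 568; hence R_6(7) > 568.


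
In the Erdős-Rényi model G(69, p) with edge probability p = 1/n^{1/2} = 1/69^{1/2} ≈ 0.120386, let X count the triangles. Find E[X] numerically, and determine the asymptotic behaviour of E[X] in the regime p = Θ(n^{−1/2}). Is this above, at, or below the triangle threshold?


Number of potential triangles: C(69, 3) = 52394.
Each occurs with probability p³ ≈ (0.120386)³ ≈ 1.74472251e-03.
By linearity: E[X] = C(69, 3)·p³ ≈ 52394 · 1.74472251e-03 ≈ 91.412991.
Since α = 1/2 < 1, p = c/n^{1/2} ≫ 1/n is above the triangle threshold p ~ 1/n. Asymptotically E[X] ~ (c³/6)·n^{3(1−α)} = (1³/6)·n^{1.5} → ∞; triangles are abundant w.h.p.

E[X] ≈ 91.412991; in regime p = Θ(1/n^{1/2}) E[X] diverges (above the triangle threshold p ~ 1/n).


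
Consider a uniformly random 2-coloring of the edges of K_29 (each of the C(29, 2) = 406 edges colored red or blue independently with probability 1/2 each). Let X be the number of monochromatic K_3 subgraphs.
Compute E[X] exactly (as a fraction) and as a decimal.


Let X = Σ_S X_S over the C(29, 3) = 3654 subsets S of size 3, where X_S = 1 if the K_3 on S is monochromatic.
For a fixed S, the K_3 on S has C(3, 2) = 3 edges. P[all 3 edges red] = (1/2)^3, and likewise for blue, so P[monochromatic] = 2·(1/2)^3 = 2^{1 − 3} = 1/4.
Summing: E[X] = C(29, 3) · 2^{1 − 3} = 3654 · 1/4 = 1827/2.
Numerically: E[X] ≈ 913.500000.

E[X] = C(29,3)·2^(1−C(3,2)) = 1827/2 ≈ 913.500000.
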